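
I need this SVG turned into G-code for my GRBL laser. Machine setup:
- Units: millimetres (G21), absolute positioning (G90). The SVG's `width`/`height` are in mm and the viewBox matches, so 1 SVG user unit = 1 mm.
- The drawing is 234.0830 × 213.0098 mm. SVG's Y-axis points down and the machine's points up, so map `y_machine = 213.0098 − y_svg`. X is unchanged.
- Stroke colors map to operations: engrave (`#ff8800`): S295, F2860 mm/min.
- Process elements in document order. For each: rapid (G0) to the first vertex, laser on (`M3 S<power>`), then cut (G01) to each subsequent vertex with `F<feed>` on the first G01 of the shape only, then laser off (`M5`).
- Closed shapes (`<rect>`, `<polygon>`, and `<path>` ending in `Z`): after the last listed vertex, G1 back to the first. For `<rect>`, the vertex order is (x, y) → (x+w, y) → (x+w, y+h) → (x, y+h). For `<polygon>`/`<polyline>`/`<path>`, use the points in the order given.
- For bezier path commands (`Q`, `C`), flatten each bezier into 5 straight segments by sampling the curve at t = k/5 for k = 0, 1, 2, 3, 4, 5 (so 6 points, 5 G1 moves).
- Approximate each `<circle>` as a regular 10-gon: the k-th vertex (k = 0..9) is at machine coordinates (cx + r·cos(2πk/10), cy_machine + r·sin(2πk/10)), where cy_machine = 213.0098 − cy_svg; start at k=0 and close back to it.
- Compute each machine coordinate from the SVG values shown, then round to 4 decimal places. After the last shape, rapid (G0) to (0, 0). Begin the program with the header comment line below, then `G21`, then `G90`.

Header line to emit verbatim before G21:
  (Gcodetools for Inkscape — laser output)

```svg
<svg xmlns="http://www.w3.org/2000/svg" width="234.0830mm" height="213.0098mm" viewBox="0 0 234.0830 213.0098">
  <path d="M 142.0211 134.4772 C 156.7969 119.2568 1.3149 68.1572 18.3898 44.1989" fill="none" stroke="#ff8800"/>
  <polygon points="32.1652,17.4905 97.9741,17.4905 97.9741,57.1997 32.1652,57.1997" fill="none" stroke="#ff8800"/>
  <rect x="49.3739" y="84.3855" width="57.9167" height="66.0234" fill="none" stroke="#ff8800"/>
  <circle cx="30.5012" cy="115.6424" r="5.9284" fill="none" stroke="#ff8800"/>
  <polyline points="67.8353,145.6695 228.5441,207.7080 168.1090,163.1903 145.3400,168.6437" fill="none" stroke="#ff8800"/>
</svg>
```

(Gcodetools for Inkscape — laser output)
G21
G90
G0 X142.0211 Y78.5326
M3 S295
G01 X133.1982 Y91.4662 F2860
G01 X99.9685 Y109.9858
G01 X58.7871 Y131.0664
G01 X26.1092 Y151.6831
G01 X18.3898 Y168.8109
M5
G0 X32.1652 Y195.5193
M3 S295
G01 X97.9741 Y195.5193 F2860
G01 X97.9741 Y155.8101
G01 X32.1652 Y155.8101
G01 X32.1652 Y195.5193
M5
G0 X49.3739 Y128.6243
M3 S295
G01 X107.2906 Y128.6243 F2860
G01 X107.2906 Y62.6009
G01 X49.3739 Y62.6009
G01 X49.3739 Y128.6243
M5
G0 X36.4296 Y97.3674
M3 S295
G01 X35.2974 Y100.8520 F2860
G01 X32.3332 Y103.0056
G01 X28.6692 Y103.0056
G01 X25.7050 Y100.8520
G01 X24.5728 Y97.3674
G01 X25.7050 Y93.8828
G01 X28.6692 Y91.7292
G01 X32.3332 Y91.7292
G01 X35.2974 Y93.8828
G01 X36.4296 Y97.3674
M5
G0 X67.8353 Y67.3403
M3 S295
G01 X228.5441 Y5.3018 F2860
G01 X168.1090 Y49.8195
G01 X145.3400 Y44.3661
M5
G0 X0.0000 Y0.0000

viewBox `0 0 234.0830 213.0098` with mm width/height → 1 unit = 1 mm. Flip: y_m = 213.0098 − y_svg.

**Shape 1** — `<path>` cubic bezier, stroke `#ff8800` → engrave (S295, F2860). Control points (SVG): P0=(142.0211,134.4772), P1=(156.7969,119.2568), P2=(1.3149,68.1572), P3=(18.3898,44.1989); sampled at t=k/5. Machine vertices: (142.0211,78.5326) → (133.1982,91.4662) → (99.9685,109.9858) → (58.7871,131.0664) → (26.1092,151.6831) → (18.3898,168.8109). Open path.

**Shape 2** — `<polygon>` rectangle, stroke `#ff8800` → engrave (S295, F2860). Machine vertices: (32.1652,195.5193) → (97.9741,195.5193) → (97.9741,155.8101) → (32.1652,155.8101) → (32.1652,195.5193). Closed: final G1 returns to the first vertex.

**Shape 3** — `<rect>` rectangle, stroke `#ff8800` → engrave (S295, F2860). Machine vertices: (49.3739,128.6243) → (107.2906,128.6243) → (107.2906,62.6009) → (49.3739,62.6009) → (49.3739,128.6243). Closed: final G1 returns to the first vertex.

**Shape 4** — `<circle>` circle, stroke `#ff8800` → engrave (S295, F2860). Machine vertices: (36.4296,97.3674) → (35.2974,100.8520) → (32.3332,103.0056) → (28.6692,103.0056) → (25.7050,100.8520) → (24.5728,97.3674) → (25.7050,93.8828) → (28.6692,91.7292) → (32.3332,91.7292) → (35.2974,93.8828) → (36.4296,97.3674). Closed: final G1 returns to the first vertex.

**Shape 5** — `<polyline>` open polyline, stroke `#ff8800` → engrave (S295, F2860). Machine vertices: (67.8353,67.3403) → (228.5441,5.3018) → (168.1090,49.8195) → (145.3400,44.3661). Open path.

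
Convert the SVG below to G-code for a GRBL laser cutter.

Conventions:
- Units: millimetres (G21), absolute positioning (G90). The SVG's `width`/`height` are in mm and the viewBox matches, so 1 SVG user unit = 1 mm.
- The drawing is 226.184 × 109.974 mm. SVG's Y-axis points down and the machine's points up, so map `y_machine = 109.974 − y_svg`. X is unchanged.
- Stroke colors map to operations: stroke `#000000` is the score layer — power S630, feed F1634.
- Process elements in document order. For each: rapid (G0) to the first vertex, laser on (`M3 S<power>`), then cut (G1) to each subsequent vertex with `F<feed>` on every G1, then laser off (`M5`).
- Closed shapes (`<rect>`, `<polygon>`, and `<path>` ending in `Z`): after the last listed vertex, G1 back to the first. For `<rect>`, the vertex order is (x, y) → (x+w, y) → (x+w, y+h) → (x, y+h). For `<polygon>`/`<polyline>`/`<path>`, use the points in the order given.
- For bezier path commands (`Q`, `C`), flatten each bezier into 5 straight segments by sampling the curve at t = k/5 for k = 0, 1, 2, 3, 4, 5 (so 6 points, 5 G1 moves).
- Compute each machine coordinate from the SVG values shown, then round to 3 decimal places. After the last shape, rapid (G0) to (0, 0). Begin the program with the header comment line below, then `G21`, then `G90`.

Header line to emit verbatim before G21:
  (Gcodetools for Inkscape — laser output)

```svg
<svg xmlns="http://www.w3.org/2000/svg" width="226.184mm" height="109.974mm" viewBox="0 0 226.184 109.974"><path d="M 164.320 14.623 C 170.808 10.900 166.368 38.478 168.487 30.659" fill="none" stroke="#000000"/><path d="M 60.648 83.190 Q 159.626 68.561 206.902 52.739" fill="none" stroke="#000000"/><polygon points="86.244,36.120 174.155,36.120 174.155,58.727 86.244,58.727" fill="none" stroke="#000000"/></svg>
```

Since the viewBox matches the mm dimensions, user units are millimetres directly. The only transform is the Y-flip y_m = 109.974 − y_svg.

Shape 1 is a cubic bezier drawn with `<path>`. Its stroke #000000 means score at S630, F1634. After flipping Y the toolpath is (164.320,95.351) → (167.041,94.362) → (167.979,89.063) → (167.973,82.654) → (167.863,78.338) → (168.487,79.315).

Shape 2 is a quadratic bezier drawn with `<path>`. Its stroke #000000 means score at S630, F1634. After flipping Y the toolpath is (60.648,26.784) → (98.171,32.683) → (131.558,38.678) → (160.809,44.768) → (185.924,50.954) → (206.902,57.235).

Shape 3 is a rectangle drawn with `<polygon>`. Its stroke #000000 means score at S630, F1634. After flipping Y the toolpath is (86.244,73.854) → (174.155,73.854) → (174.155,51.247) → (86.244,51.247) → (86.244,73.854), returning to the start.

(Gcodetools for Inkscape — laser output)
G21
G90
G0 X164.320 Y95.351
M3 S630
G1 X167.041 Y94.362 F1634
G1 X167.979 Y89.063 F1634
G1 X167.973 Y82.654 F1634
G1 X167.863 Y78.338 F1634
G1 X168.487 Y79.315 F1634
M5
G0 X60.648 Y26.784
M3 S630
G1 X98.171 Y32.683 F1634
G1 X131.558 Y38.678 F1634
G1 X160.809 Y44.768 F1634
G1 X185.924 Y50.954 F1634
G1 X206.902 Y57.235 F1634
M5
G0 X86.244 Y73.854
M3 S630
G1 X174.155 Y73.854 F1634
G1 X174.155 Y51.247 F1634
G1 X86.244 Y51.247 F1634
G1 X86.244 Y73.854 F1634
M5
G0 X0.000 Y0.000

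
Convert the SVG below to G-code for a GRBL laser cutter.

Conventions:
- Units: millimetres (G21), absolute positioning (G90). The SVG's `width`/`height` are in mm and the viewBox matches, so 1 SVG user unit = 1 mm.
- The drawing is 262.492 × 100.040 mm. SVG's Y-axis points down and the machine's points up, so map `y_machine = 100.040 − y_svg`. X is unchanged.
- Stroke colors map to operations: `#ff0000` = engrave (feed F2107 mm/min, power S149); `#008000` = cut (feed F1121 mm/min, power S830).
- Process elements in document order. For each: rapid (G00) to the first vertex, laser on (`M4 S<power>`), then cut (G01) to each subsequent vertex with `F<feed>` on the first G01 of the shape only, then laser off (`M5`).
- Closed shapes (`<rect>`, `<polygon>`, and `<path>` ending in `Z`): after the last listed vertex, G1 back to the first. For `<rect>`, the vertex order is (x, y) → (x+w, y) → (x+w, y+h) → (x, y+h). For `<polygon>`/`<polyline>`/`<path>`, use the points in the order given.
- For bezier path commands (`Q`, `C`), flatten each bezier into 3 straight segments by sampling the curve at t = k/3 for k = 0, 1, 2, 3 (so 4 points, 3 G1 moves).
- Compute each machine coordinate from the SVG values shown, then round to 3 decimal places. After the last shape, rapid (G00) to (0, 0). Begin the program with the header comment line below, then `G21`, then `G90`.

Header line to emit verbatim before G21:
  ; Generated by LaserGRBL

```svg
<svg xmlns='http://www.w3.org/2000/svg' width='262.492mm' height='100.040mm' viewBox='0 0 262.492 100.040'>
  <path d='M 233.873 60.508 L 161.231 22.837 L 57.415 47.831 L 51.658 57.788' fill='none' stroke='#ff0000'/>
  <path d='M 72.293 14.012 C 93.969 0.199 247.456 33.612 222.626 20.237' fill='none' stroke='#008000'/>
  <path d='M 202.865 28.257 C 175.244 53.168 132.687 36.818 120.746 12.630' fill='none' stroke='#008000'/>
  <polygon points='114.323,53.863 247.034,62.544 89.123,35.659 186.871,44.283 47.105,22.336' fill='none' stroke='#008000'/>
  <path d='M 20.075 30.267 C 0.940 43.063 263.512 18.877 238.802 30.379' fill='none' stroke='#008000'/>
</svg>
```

viewBox `0 0 262.492 100.040` with mm width/height → 1 unit = 1 mm. Flip: y_m = 100.040 − y_svg.

**Shape 1** — `<path>` open polyline, stroke `#ff0000` → engrave (S149, F2107). Machine vertices: (233.873,39.532) → (161.231,77.203) → (57.415,52.209) → (51.658,42.252). Open path.

**Shape 2** — `<path>` cubic bezier, stroke `#008000` → cut (S830, F1121). Control points (SVG): P0=(72.293,14.012), P1=(93.969,0.199), P2=(247.456,33.612), P3=(222.626,20.237); sampled at t=k/3. Machine vertices: (72.293,86.028) → (126.420,87.581) → (199.503,78.542) → (222.626,79.803). Open path.

**Shape 3** — `<path>` cubic bezier, stroke `#008000` → cut (S830, F1121). Control points (SVG): P0=(202.865,28.257), P1=(175.244,53.168), P2=(132.687,36.818), P3=(120.746,12.630); sampled at t=k/3. Machine vertices: (202.865,71.783) → (171.952,59.388) → (141.205,67.073) → (120.746,87.410). Open path.

**Shape 4** — `<polygon>` closed polygon, stroke `#008000` → cut (S830, F1121). Machine vertices: (114.323,46.177) → (247.034,37.496) → (89.123,64.381) → (186.871,55.757) → (47.105,77.704) → (114.323,46.177). Closed: final G1 returns to the first vertex.

**Shape 5** — `<path>` cubic bezier, stroke `#008000` → cut (S830, F1121). Control points (SVG): P0=(20.075,30.267), P1=(0.940,43.063), P2=(263.512,18.877), P3=(238.802,30.379); sampled at t=k/3. Machine vertices: (20.075,69.773) → (73.769,66.613) → (188.825,71.958) → (238.802,69.661). Open path.

; Generated by LaserGRBL
G21
G90
G00 X233.873 Y39.532
M4 S149
G01 X161.231 Y77.203 F2107
G01 X57.415 Y52.209
G01 X51.658 Y42.252
M5
G00 X72.293 Y86.028
M4 S830
G01 X126.420 Y87.581 F1121
G01 X199.503 Y78.542
G01 X222.626 Y79.803
M5
G00 X202.865 Y71.783
M4 S830
G01 X171.952 Y59.388 F1121
G01 X141.205 Y67.073
G01 X120.746 Y87.410
M5
G00 X114.323 Y46.177
M4 S830
G01 X247.034 Y37.496 F1121
G01 X89.123 Y64.381
G01 X186.871 Y55.757
G01 X47.105 Y77.704
G01 X114.323 Y46.177
M5
G00 X20.075 Y69.773
M4 S830
G01 X73.769 Y66.613 F1121
G01 X188.825 Y71.958
G01 X238.802 Y69.661
M5
G00 X0.000 Y0.000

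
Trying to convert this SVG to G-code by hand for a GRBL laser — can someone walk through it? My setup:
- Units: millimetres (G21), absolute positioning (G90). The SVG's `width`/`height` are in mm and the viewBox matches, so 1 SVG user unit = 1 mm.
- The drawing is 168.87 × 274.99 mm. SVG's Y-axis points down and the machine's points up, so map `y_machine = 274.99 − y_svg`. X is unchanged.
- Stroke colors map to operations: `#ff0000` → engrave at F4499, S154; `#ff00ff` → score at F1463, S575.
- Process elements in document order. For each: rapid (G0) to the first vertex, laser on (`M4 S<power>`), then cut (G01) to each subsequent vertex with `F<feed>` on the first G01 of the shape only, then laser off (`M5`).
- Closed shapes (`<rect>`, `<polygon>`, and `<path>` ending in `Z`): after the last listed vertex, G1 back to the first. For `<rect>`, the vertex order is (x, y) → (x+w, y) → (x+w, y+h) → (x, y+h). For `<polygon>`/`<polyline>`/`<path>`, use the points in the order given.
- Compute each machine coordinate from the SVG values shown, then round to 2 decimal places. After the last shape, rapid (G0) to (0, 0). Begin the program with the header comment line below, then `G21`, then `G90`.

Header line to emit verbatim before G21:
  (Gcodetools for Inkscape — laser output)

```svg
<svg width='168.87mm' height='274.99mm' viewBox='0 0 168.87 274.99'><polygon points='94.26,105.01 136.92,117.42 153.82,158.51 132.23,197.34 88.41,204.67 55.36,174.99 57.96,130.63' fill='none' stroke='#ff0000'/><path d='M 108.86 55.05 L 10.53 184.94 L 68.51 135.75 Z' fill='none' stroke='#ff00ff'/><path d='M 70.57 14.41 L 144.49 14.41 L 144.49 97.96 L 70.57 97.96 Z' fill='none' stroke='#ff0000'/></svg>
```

(Gcodetools for Inkscape — laser output)
G21
G90
G0 X94.26 Y169.98
M4 S154
G01 X136.92 Y157.57 F4499
G01 X153.82 Y116.48
G01 X132.23 Y77.65
G01 X88.41 Y70.32
G01 X55.36 Y100.00
G01 X57.96 Y144.36
G01 X94.26 Y169.98
M5
G0 X108.86 Y219.94
M4 S575
G01 X10.53 Y90.05 F1463
G01 X68.51 Y139.24
G01 X108.86 Y219.94
M5
G0 X70.57 Y260.58
M4 S154
G01 X144.49 Y260.58 F4499
G01 X144.49 Y177.03
G01 X70.57 Y177.03
G01 X70.57 Y260.58
M5
G0 X0.00 Y0.00

Since the viewBox matches the mm dimensions, user units are millimetres directly. The only transform is the Y-flip y_m = 274.99 − y_svg.

Shape 1 is a regular polygon drawn with `<polygon>`. Its stroke #ff0000 means engrave at S154, F4499. After flipping Y the toolpath is (94.26,169.98) → (136.92,157.57) → (153.82,116.48) → (132.23,77.65) → (88.41,70.32) → (55.36,100.00) → (57.96,144.36) → (94.26,169.98), returning to the start.

Shape 2 is a closed polygon drawn with `<path>`. Its stroke #ff00ff means score at S575, F1463. After flipping Y the toolpath is (108.86,219.94) → (10.53,90.05) → (68.51,139.24) → (108.86,219.94), returning to the start.

Shape 3 is a rectangle drawn with `<path>`. Its stroke #ff0000 means engrave at S154, F4499. After flipping Y the toolpath is (70.57,260.58) → (144.49,260.58) → (144.49,177.03) → (70.57,177.03) → (70.57,260.58), returning to the start.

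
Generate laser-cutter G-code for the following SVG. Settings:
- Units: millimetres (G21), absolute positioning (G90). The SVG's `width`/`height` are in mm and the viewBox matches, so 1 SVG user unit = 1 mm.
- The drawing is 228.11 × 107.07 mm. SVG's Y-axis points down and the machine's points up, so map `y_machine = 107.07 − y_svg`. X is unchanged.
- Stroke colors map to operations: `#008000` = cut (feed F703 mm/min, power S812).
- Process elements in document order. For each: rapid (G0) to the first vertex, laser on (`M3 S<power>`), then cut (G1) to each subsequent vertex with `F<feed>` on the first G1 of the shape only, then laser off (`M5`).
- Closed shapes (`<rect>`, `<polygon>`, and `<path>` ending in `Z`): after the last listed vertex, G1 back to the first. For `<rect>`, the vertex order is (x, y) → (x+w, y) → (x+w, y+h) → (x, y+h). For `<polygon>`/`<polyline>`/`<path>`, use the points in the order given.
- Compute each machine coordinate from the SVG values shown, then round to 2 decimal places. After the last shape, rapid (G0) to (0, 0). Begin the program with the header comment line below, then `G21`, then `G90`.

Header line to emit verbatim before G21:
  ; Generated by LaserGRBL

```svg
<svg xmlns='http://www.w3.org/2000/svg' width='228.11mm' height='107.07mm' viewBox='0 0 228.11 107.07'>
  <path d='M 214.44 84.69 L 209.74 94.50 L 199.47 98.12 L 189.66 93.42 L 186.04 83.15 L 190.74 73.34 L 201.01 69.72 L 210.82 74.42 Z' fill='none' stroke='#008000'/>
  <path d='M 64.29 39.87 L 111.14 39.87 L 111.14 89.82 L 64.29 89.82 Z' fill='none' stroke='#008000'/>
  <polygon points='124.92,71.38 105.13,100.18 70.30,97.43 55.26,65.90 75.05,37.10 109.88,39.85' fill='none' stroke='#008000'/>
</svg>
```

; Generated by LaserGRBL
G21
G90
G0 X214.44 Y22.38
M3 S812
G1 X209.74 Y12.57 F703
G1 X199.47 Y8.95
G1 X189.66 Y13.65
G1 X186.04 Y23.92
G1 X190.74 Y33.73
G1 X201.01 Y37.35
G1 X210.82 Y32.65
G1 X214.44 Y22.38
M5
G0 X64.29 Y67.20
M3 S812
G1 X111.14 Y67.20 F703
G1 X111.14 Y17.25
G1 X64.29 Y17.25
G1 X64.29 Y67.20
M5
G0 X124.92 Y35.69
M3 S812
G1 X105.13 Y6.89 F703
G1 X70.30 Y9.64
G1 X55.26 Y41.17
G1 X75.05 Y69.97
G1 X109.88 Y67.22
G1 X124.92 Y35.69
M5
G0 X0.00 Y0.00

1 u = 1 mm; y_m = 107.07 − y.

[1] `<path>` regular polygon, #008000→cut S812 F703: (214.44,22.38) → (209.74,12.57) → (199.47,8.95) → (189.66,13.65) → (186.04,23.92) → (190.74,33.73) → (201.01,37.35) → (210.82,32.65) → (214.44,22.38) (closed)

[2] `<path>` rectangle, #008000→cut S812 F703: (64.29,67.20) → (111.14,67.20) → (111.14,17.25) → (64.29,17.25) → (64.29,67.20) (closed)

[3] `<polygon>` regular polygon, #008000→cut S812 F703: (124.92,35.69) → (105.13,6.89) → (70.30,9.64) → (55.26,41.17) → (75.05,69.97) → (109.88,67.22) → (124.92,35.69) (closed)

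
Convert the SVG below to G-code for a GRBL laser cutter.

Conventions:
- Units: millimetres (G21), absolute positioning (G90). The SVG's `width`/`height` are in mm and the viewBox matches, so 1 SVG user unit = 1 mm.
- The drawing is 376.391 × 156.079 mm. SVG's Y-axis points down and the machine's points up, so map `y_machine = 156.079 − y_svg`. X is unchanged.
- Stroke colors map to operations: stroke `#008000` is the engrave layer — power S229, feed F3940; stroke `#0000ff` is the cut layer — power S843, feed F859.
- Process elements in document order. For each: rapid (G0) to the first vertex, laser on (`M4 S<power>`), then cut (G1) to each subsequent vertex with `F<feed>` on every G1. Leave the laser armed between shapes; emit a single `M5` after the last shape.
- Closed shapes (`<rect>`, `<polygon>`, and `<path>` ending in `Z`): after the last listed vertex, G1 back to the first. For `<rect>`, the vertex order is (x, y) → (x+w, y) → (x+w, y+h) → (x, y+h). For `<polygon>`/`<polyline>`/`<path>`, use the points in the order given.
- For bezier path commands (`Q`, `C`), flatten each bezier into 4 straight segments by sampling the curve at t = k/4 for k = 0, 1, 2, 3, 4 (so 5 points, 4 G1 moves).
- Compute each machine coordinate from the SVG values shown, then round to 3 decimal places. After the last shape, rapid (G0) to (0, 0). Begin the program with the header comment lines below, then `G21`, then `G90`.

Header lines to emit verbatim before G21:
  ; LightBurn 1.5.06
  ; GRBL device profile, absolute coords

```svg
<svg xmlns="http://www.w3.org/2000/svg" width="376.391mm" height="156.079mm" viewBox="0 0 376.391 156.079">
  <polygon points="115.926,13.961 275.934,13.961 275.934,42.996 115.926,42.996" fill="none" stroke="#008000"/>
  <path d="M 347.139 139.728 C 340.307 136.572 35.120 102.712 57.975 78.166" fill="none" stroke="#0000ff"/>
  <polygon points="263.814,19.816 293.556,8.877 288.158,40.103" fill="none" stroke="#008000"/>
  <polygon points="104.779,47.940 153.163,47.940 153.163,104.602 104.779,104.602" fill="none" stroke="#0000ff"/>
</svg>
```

viewBox `0 0 376.391 156.079` with mm width/height → 1 unit = 1 mm. Flip: y_m = 156.079 − y_svg.

**Shape 1** — `<polygon>` rectangle, stroke `#008000` → engrave (S229, F3940). Machine vertices: (115.926,142.118) → (275.934,142.118) → (275.934,113.083) → (115.926,113.083) → (115.926,142.118). Closed: final G1 returns to the first vertex.

**Shape 2** — `<path>` cubic bezier, stroke `#0000ff` → cut (S843, F859). Control points (SVG): P0=(347.139,139.728), P1=(340.307,136.572), P2=(35.120,102.712), P3=(57.975,78.166); sampled at t=k/4. Machine vertices: (347.139,16.351) → (295.861,23.850) → (191.424,39.111) → (92.554,58.382) → (57.975,77.913). Open path.

**Shape 3** — `<polygon>` regular polygon, stroke `#008000` → engrave (S229, F3940). Machine vertices: (263.814,136.263) → (293.556,147.202) → (288.158,115.976) → (263.814,136.263). Closed: final G1 returns to the first vertex.

**Shape 4** — `<polygon>` rectangle, stroke `#0000ff` → cut (S843, F859). Machine vertices: (104.779,108.139) → (153.163,108.139) → (153.163,51.477) → (104.779,51.477) → (104.779,108.139). Closed: final G1 returns to the first vertex.

; LightBurn 1.5.06
; GRBL device profile, absolute coords
G21
G90
G0 X115.926 Y142.118
M4 S229
G1 X275.934 Y142.118 F3940
G1 X275.934 Y113.083 F3940
G1 X115.926 Y113.083 F3940
G1 X115.926 Y142.118 F3940
G0 X347.139 Y16.351
M4 S843
G1 X295.861 Y23.850 F859
G1 X191.424 Y39.111 F859
G1 X92.554 Y58.382 F859
G1 X57.975 Y77.913 F859
G0 X263.814 Y136.263
M4 S229
G1 X293.556 Y147.202 F3940
G1 X288.158 Y115.976 F3940
G1 X263.814 Y136.263 F3940
G0 X104.779 Y108.139
M4 S843
G1 X153.163 Y108.139 F859
G1 X153.163 Y51.477 F859
G1 X104.779 Y51.477 F859
G1 X104.779 Y108.139 F859
M5
G0 X0.000 Y0.000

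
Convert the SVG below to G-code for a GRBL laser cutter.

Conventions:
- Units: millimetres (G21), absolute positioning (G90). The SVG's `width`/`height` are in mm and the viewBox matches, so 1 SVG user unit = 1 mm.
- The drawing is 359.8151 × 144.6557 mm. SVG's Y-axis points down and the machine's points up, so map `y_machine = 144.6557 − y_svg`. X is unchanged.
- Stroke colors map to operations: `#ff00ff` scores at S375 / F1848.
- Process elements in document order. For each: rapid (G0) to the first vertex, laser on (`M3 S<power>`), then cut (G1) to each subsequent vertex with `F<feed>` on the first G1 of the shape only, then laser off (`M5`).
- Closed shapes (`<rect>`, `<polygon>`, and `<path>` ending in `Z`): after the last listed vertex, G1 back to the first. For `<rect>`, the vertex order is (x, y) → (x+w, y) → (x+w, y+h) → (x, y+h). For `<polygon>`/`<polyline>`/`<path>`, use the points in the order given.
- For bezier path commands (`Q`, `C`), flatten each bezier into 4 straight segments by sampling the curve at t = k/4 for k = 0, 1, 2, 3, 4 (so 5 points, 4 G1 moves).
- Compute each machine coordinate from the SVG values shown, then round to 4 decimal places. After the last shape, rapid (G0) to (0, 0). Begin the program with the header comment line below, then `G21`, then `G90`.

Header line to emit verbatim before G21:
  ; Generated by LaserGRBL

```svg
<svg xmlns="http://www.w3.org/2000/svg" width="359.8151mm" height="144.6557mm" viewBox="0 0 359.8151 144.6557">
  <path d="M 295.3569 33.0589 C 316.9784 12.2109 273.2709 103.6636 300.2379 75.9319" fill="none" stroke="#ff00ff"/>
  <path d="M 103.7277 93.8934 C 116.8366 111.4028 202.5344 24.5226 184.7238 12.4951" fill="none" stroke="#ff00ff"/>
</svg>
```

; Generated by LaserGRBL
G21
G90
G0 X295.3569 Y111.5968
M3 S375
G1 X301.4489 Y109.7934 F1848
G1 X295.7928 Y87.5789
G1 X291.1391 Y66.6551
G1 X300.2379 Y68.7238
M5
G0 X103.7277 Y50.7623
M3 S375
G1 X124.4183 Y54.4026 F1848
G1 X155.8206 Y80.3851
G1 X181.4254 Y111.9058
G1 X184.7238 Y132.1606
M5
G0 X0.0000 Y0.0000

1 u = 1 mm; y_m = 144.6557 − y.

[1] `<path>` cubic bezier, #ff00ff→score S375 F1848: (295.3569,111.5968) → (301.4489,109.7934) → (295.7928,87.5789) → (291.1391,66.6551) → (300.2379,68.7238)

[2] `<path>` cubic bezier, #ff00ff→score S375 F1848: (103.7277,50.7623) → (124.4183,54.4026) → (155.8206,80.3851) → (181.4254,111.9058) → (184.7238,132.1606)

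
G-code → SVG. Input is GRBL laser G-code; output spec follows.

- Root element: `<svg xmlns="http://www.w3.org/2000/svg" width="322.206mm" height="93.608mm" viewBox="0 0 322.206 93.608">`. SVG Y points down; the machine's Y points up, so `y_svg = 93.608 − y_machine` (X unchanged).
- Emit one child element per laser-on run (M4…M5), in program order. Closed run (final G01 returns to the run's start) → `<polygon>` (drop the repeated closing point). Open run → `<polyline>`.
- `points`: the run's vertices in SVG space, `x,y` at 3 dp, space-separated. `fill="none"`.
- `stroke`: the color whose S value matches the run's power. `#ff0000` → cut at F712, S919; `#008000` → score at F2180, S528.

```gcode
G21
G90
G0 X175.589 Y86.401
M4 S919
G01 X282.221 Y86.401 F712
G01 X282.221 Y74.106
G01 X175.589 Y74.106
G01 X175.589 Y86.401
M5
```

<svg xmlns="http://www.w3.org/2000/svg" width="322.206mm" height="93.608mm" viewBox="0 0 322.206 93.608">
  <polygon points="175.589,7.207 282.221,7.207 282.221,19.502 175.589,19.502" fill="none" stroke="#ff0000"/>
</svg>

Each laser-on run becomes one SVG element. Flip Y back into SVG space with y_svg = 93.608 − y_machine. Every run uses S919, so all elements get stroke `#ff0000` (cut).

Run 1: The run returns to its start, so emit a `<polygon>` with points (Y-flipped): 175.589,7.207 282.221,7.207 282.221,19.502 175.589,19.502.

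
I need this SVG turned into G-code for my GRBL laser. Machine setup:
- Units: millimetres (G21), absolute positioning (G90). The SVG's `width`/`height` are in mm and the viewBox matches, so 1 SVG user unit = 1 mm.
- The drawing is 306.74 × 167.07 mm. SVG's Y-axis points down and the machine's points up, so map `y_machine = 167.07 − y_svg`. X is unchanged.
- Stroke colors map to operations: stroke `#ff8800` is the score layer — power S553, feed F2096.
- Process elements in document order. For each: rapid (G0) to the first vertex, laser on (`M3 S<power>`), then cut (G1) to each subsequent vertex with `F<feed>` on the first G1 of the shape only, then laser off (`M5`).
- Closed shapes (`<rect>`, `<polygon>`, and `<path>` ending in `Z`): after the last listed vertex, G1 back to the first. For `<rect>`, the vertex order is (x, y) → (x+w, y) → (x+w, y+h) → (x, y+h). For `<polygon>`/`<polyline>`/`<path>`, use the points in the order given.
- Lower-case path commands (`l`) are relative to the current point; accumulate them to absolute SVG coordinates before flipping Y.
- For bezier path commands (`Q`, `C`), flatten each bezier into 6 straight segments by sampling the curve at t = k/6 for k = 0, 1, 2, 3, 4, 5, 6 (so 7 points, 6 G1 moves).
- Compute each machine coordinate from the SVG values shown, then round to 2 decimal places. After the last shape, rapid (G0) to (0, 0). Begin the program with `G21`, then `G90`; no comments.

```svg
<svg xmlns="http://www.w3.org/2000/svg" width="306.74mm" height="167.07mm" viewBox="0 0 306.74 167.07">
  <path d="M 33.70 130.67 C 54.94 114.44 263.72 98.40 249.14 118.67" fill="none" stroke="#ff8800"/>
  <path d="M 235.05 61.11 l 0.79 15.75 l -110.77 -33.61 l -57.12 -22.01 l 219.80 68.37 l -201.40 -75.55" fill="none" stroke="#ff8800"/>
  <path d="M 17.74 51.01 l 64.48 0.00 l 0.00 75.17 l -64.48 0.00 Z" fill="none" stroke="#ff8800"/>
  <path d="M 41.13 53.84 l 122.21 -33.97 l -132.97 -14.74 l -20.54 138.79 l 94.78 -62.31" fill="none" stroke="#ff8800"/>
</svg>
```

viewBox `0 0 306.74 167.07` with mm width/height → 1 unit = 1 mm. Flip: y_m = 167.07 − y_svg.

**Shape 1** — `<path>` cubic bezier, stroke `#ff8800` → score (S553, F2096). Control points (SVG): P0=(33.70,130.67), P1=(54.94,114.44), P2=(263.72,98.40), P3=(249.14,118.67); sampled at t=k/6. Machine vertices: (33.70,36.40) → (58.05,44.33) → (102.23,51.23) → (154.85,56.09) → (204.49,57.90) → (239.72,55.68) → (249.14,48.40). Open path.

**Shape 2** — `<path>` open polyline, stroke `#ff8800` → score (S553, F2096). Machine vertices: (235.05,105.96) → (235.84,90.21) → (125.07,123.82) → (67.95,145.83) → (287.75,77.46) → (86.35,153.01). Open path.

**Shape 3** — `<path>` rectangle, stroke `#ff8800` → score (S553, F2096). Machine vertices: (17.74,116.06) → (82.22,116.06) → (82.22,40.89) → (17.74,40.89) → (17.74,116.06). Closed: final G1 returns to the first vertex.

**Shape 4** — `<path>` open polyline, stroke `#ff8800` → score (S553, F2096). Machine vertices: (41.13,113.23) → (163.34,147.20) → (30.37,161.94) → (9.83,23.15) → (104.61,85.46). Open path.

G21
G90
G0 X33.70 Y36.40
M3 S553
G1 X58.05 Y44.33 F2096
G1 X102.23 Y51.23
G1 X154.85 Y56.09
G1 X204.49 Y57.90
G1 X239.72 Y55.68
G1 X249.14 Y48.40
M5
G0 X235.05 Y105.96
M3 S553
G1 X235.84 Y90.21 F2096
G1 X125.07 Y123.82
G1 X67.95 Y145.83
G1 X287.75 Y77.46
G1 X86.35 Y153.01
M5
G0 X17.74 Y116.06
M3 S553
G1 X82.22 Y116.06 F2096
G1 X82.22 Y40.89
G1 X17.74 Y40.89
G1 X17.74 Y116.06
M5
G0 X41.13 Y113.23
M3 S553
G1 X163.34 Y147.20 F2096
G1 X30.37 Y161.94
G1 X9.83 Y23.15
G1 X104.61 Y85.46
M5
G0 X0.00 Y0.00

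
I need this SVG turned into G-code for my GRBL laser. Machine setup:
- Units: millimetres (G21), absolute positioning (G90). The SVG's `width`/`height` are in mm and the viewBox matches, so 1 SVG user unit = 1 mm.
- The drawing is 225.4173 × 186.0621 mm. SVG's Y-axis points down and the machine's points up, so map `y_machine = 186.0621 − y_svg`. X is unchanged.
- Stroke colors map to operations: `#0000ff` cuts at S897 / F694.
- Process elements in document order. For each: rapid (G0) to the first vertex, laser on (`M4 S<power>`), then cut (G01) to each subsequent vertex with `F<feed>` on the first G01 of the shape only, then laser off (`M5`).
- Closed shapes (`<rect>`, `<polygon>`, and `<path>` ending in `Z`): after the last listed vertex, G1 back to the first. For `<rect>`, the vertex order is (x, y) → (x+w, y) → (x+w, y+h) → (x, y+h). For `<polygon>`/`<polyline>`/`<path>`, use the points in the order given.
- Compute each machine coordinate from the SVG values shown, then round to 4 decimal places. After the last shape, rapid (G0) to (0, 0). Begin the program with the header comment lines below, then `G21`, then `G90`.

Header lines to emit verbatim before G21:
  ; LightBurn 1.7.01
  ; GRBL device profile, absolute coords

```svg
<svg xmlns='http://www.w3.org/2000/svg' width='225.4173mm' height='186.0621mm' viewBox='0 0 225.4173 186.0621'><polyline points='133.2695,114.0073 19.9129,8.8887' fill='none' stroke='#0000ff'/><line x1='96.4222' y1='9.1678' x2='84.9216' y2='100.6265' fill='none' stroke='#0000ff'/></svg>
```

; LightBurn 1.7.01
; GRBL device profile, absolute coords
G21
G90
G0 X133.2695 Y72.0548
M4 S897
G01 X19.9129 Y177.1734 F694
M5
G0 X96.4222 Y176.8943
M4 S897
G01 X84.9216 Y85.4356 F694
M5
G0 X0.0000 Y0.0000

1 u = 1 mm; y_m = 186.0621 − y.

[1] `<polyline>` line segment, #0000ff→cut S897 F694: (133.2695,72.0548) → (19.9129,177.1734)

[2] `<line>` line segment, #0000ff→cut S897 F694: (96.4222,176.8943) → (84.9216,85.4356)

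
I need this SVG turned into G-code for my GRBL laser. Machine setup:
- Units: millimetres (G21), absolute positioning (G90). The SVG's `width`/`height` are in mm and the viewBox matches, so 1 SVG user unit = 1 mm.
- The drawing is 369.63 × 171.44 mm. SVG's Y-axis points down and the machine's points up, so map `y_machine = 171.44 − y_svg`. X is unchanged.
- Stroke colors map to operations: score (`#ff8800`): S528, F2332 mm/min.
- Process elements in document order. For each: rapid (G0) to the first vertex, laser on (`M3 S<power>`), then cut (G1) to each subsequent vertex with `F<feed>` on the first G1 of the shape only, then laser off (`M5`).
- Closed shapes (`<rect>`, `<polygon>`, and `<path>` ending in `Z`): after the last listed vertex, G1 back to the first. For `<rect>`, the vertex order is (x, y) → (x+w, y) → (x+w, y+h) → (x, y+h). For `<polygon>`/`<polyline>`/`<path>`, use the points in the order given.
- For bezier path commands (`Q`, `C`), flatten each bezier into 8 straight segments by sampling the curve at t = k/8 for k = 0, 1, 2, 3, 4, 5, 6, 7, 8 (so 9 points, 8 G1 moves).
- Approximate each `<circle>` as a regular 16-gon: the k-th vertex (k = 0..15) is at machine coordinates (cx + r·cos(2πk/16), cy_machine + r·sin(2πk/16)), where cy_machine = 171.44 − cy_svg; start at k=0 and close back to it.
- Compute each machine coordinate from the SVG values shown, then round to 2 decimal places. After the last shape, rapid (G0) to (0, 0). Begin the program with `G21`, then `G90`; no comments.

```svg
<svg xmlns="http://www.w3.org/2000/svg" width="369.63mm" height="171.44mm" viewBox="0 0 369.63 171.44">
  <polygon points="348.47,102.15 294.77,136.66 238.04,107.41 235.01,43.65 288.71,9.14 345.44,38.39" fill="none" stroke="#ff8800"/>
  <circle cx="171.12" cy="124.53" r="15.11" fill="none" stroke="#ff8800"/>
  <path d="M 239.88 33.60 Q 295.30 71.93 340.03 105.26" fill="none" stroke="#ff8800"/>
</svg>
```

G21
G90
G0 X348.47 Y69.29
M3 S528
G1 X294.77 Y34.78 F2332
G1 X238.04 Y64.03
G1 X235.01 Y127.79
G1 X288.71 Y162.30
G1 X345.44 Y133.05
G1 X348.47 Y69.29
M5
G0 X186.23 Y46.91
M3 S528
G1 X185.08 Y52.69 F2332
G1 X181.80 Y57.59
G1 X176.90 Y60.87
G1 X171.12 Y62.02
G1 X165.34 Y60.87
G1 X160.44 Y57.59
G1 X157.16 Y52.69
G1 X156.01 Y46.91
G1 X157.16 Y41.13
G1 X160.44 Y36.23
G1 X165.34 Y32.95
G1 X171.12 Y31.80
G1 X176.90 Y32.95
G1 X181.80 Y36.23
G1 X185.08 Y41.13
G1 X186.23 Y46.91
M5
G0 X239.88 Y137.84
M3 S528
G1 X253.57 Y128.34 F2332
G1 X266.92 Y118.99
G1 X279.94 Y109.80
G1 X292.63 Y100.76
G1 X304.98 Y91.88
G1 X317.00 Y83.16
G1 X328.68 Y74.59
G1 X340.03 Y66.18
M5
G0 X0.00 Y0.00

viewBox `0 0 369.63 171.44` with mm width/height → 1 unit = 1 mm. Flip: y_m = 171.44 − y_svg.

**Shape 1** — `<polygon>` regular polygon, stroke `#ff8800` → score (S528, F2332). Machine vertices: (348.47,69.29) → (294.77,34.78) → (238.04,64.03) → (235.01,127.79) → (288.71,162.30) → (345.44,133.05) → (348.47,69.29). Closed: final G1 returns to the first vertex.

**Shape 2** — `<circle>` circle, stroke `#ff8800` → score (S528, F2332). Machine vertices: (186.23,46.91) → (185.08,52.69) → (181.80,57.59) → (176.90,60.87) → (171.12,62.02) → (165.34,60.87) → (160.44,57.59) → (157.16,52.69) → (156.01,46.91) → (157.16,41.13) → (160.44,36.23) → (165.34,32.95) → (171.12,31.80) → (176.90,32.95) → (181.80,36.23) → (185.08,41.13) → (186.23,46.91). Closed: final G1 returns to the first vertex.

**Shape 3** — `<path>` quadratic bezier, stroke `#ff8800` → score (S528, F2332). Control points (SVG): P0=(239.88,33.60), P1=(295.30,71.93), P2=(340.03,105.26); sampled at t=k/8. Machine vertices: (239.88,137.84) → (253.57,128.34) → (266.92,118.99) → (279.94,109.80) → (292.63,100.76) → (304.98,91.88) → (317.00,83.16) → (328.68,74.59) → (340.03,66.18). Open path.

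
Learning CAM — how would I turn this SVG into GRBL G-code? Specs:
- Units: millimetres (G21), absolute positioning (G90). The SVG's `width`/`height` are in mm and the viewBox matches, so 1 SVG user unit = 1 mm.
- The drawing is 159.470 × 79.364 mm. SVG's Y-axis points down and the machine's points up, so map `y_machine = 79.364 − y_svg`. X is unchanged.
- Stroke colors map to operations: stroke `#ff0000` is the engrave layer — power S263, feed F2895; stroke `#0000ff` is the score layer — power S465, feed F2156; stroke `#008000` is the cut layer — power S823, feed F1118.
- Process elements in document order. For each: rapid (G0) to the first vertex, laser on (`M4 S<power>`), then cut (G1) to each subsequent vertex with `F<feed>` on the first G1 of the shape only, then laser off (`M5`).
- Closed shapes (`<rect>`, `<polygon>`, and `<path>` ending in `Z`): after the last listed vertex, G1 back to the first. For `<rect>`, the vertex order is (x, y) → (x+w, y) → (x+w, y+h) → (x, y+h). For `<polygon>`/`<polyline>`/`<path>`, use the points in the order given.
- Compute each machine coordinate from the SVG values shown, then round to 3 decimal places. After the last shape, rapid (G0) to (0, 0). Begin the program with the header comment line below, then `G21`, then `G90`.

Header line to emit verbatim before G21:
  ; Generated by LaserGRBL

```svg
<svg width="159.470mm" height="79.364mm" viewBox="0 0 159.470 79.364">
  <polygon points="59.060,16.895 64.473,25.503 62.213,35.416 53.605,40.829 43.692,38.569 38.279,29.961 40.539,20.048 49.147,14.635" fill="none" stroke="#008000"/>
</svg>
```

Since the viewBox matches the mm dimensions, user units are millimetres directly. The only transform is the Y-flip y_m = 79.364 − y_svg.

Shape 1 is a regular polygon drawn with `<polygon>`. Its stroke #008000 means cut at S823, F1118. After flipping Y the toolpath is (59.060,62.469) → (64.473,53.861) → (62.213,43.948) → (53.605,38.535) → (43.692,40.795) → (38.279,49.403) → (40.539,59.316) → (49.147,64.729) → (59.060,62.469), returning to the start.

; Generated by LaserGRBL
G21
G90
G0 X59.060 Y62.469
M4 S823
G1 X64.473 Y53.861 F1118
G1 X62.213 Y43.948
G1 X53.605 Y38.535
G1 X43.692 Y40.795
G1 X38.279 Y49.403
G1 X40.539 Y59.316
G1 X49.147 Y64.729
G1 X59.060 Y62.469
M5
G0 X0.000 Y0.000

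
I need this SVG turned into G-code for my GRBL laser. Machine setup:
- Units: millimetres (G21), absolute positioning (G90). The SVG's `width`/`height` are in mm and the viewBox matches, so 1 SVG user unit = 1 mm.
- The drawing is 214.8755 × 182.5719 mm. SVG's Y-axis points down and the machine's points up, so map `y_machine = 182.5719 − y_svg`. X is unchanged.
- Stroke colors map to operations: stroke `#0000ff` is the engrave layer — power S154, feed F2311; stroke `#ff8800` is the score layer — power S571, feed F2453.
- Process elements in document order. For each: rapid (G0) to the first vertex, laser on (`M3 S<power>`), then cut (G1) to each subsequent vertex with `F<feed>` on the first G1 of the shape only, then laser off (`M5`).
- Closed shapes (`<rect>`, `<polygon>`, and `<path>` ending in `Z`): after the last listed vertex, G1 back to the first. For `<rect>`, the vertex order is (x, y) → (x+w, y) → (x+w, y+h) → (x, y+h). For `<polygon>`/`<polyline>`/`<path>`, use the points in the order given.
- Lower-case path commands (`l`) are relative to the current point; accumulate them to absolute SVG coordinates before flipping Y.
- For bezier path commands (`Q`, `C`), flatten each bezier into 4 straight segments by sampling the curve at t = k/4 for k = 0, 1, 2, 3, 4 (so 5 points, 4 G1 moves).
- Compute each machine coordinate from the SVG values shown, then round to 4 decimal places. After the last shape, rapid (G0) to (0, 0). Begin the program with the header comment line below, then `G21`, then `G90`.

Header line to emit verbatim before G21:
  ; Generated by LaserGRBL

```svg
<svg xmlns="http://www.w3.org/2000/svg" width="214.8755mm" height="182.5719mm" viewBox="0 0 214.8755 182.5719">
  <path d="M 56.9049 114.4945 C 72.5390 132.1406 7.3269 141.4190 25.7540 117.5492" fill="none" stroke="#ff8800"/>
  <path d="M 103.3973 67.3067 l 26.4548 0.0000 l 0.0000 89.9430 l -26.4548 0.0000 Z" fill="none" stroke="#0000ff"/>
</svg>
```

; Generated by LaserGRBL
G21
G90
G0 X56.9049 Y68.0774
M3 S571
G1 X56.0419 Y56.7990 F2453
G1 X40.2821 Y50.9816
G1 X25.0459 Y52.9484
G1 X25.7540 Y65.0227
M5
G0 X103.3973 Y115.2652
M3 S154
G1 X129.8521 Y115.2652 F2311
G1 X129.8521 Y25.3222
G1 X103.3973 Y25.3222
G1 X103.3973 Y115.2652
M5
G0 X0.0000 Y0.0000

Since the viewBox matches the mm dimensions, user units are millimetres directly. The only transform is the Y-flip y_m = 182.5719 − y_svg.

Shape 1 is a cubic bezier drawn with `<path>`. Its stroke #ff8800 means score at S571, F2453. After flipping Y the toolpath is (56.9049,68.0774) → (56.0419,56.7990) → (40.2821,50.9816) → (25.0459,52.9484) → (25.7540,65.0227).

Shape 2 is a rectangle drawn with `<path>`. Its stroke #0000ff means engrave at S154, F2311. After flipping Y the toolpath is (103.3973,115.2652) → (129.8521,115.2652) → (129.8521,25.3222) → (103.3973,25.3222) → (103.3973,115.2652), returning to the start.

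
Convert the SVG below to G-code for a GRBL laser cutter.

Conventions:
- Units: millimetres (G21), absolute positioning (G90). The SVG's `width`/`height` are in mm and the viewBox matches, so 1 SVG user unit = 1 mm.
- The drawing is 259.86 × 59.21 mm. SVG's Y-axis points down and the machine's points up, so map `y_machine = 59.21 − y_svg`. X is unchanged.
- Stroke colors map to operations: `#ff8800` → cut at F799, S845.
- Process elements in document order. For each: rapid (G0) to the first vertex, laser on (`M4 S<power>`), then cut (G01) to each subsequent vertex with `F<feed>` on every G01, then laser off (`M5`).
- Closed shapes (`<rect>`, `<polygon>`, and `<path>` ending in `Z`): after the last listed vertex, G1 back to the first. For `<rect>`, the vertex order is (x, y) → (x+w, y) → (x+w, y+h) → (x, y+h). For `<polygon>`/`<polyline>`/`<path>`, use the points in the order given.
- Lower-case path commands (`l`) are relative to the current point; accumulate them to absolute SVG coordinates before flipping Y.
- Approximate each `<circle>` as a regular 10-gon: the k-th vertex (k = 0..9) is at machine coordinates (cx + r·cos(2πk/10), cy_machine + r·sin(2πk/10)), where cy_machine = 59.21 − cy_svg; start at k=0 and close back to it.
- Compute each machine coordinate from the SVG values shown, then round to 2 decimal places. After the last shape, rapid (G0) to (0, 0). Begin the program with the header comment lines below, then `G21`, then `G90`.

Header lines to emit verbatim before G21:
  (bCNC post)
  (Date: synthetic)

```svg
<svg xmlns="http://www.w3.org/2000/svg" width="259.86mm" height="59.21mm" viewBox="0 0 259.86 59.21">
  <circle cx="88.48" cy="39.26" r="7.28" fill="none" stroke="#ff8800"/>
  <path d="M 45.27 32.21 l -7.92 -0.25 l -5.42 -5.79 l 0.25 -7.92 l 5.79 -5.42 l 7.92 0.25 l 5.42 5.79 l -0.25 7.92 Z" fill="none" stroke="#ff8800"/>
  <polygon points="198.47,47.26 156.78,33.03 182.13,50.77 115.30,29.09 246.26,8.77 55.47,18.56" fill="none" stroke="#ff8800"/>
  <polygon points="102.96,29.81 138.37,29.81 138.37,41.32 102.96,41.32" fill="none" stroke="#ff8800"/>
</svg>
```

Since the viewBox matches the mm dimensions, user units are millimetres directly. The only transform is the Y-flip y_m = 59.21 − y_svg.

Shape 1 is a circle drawn with `<circle>`. Its stroke #ff8800 means cut at S845, F799. After flipping Y the toolpath is (95.76,19.95) → (94.37,24.23) → (90.73,26.87) → (86.23,26.87) → (82.59,24.23) → (81.20,19.95) → (82.59,15.67) → (86.23,13.03) → (90.73,13.03) → (94.37,15.67) → (95.76,19.95), returning to the start.

Shape 2 is a regular polygon drawn with `<path>`. Its stroke #ff8800 means cut at S845, F799. After flipping Y the toolpath is (45.27,27.00) → (37.35,27.25) → (31.93,33.04) → (32.18,40.96) → (37.97,46.38) → (45.89,46.13) → (51.31,40.34) → (51.06,32.42) → (45.27,27.00), returning to the start.

Shape 3 is a closed polygon drawn with `<polygon>`. Its stroke #ff8800 means cut at S845, F799. After flipping Y the toolpath is (198.47,11.95) → (156.78,26.18) → (182.13,8.44) → (115.30,30.12) → (246.26,50.44) → (55.47,40.65) → (198.47,11.95), returning to the start.

Shape 4 is a rectangle drawn with `<polygon>`. Its stroke #ff8800 means cut at S845, F799. After flipping Y the toolpath is (102.96,29.40) → (138.37,29.40) → (138.37,17.89) → (102.96,17.89) → (102.96,29.40), returning to the start.

(bCNC post)
(Date: synthetic)
G21
G90
G0 X95.76 Y19.95
M4 S845
G01 X94.37 Y24.23 F799
G01 X90.73 Y26.87 F799
G01 X86.23 Y26.87 F799
G01 X82.59 Y24.23 F799
G01 X81.20 Y19.95 F799
G01 X82.59 Y15.67 F799
G01 X86.23 Y13.03 F799
G01 X90.73 Y13.03 F799
G01 X94.37 Y15.67 F799
G01 X95.76 Y19.95 F799
M5
G0 X45.27 Y27.00
M4 S845
G01 X37.35 Y27.25 F799
G01 X31.93 Y33.04 F799
G01 X32.18 Y40.96 F799
G01 X37.97 Y46.38 F799
G01 X45.89 Y46.13 F799
G01 X51.31 Y40.34 F799
G01 X51.06 Y32.42 F799
G01 X45.27 Y27.00 F799
M5
G0 X198.47 Y11.95
M4 S845
G01 X156.78 Y26.18 F799
G01 X182.13 Y8.44 F799
G01 X115.30 Y30.12 F799
G01 X246.26 Y50.44 F799
G01 X55.47 Y40.65 F799
G01 X198.47 Y11.95 F799
M5
G0 X102.96 Y29.40
M4 S845
G01 X138.37 Y29.40 F799
G01 X138.37 Y17.89 F799
G01 X102.96 Y17.89 F799
G01 X102.96 Y29.40 F799
M5
G0 X0.00 Y0.00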